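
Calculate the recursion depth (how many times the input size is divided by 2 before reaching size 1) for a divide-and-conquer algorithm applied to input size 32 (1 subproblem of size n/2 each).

For divide and conquer with division factor 2:

Problem sizes at each level:
Level 0: 32
Level 1: 16
Level 2: 8
Level 3: 4
Level 4: 2
Level 5: 1

The root is level 0 and the size-1 base case is level 5 (the tree spans levels 0 through 5, i.e. 6 levels counting the root), so the depth is the number of divisions: log_2(32) = 5

The recursion tree depth is log_2(32) = 5. At each level, the problem size is divided by 2, so it takes 5 divisions to reduce to a base case of size 1. The algorithm makes 1 recursive call at each level.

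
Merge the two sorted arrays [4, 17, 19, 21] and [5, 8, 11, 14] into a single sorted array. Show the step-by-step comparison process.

Merging process:

Compare 4 vs 5: take 4 from left. Merged: [4]
Compare 17 vs 5: take 5 from right. Merged: [4, 5]
Compare 17 vs 8: take 8 from right. Merged: [4, 5, 8]
Compare 17 vs 11: take 11 from right. Merged: [4, 5, 8, 11]
Compare 17 vs 14: take 14 from right. Merged: [4, 5, 8, 11, 14]
Append remaining from left: [17, 19, 21]. Merged: [4, 5, 8, 11, 14, 17, 19, 21]

Final merged array: [4, 5, 8, 11, 14, 17, 19, 21]
Total comparisons: 5

The merged array is [4, 5, 8, 11, 14, 17, 19, 21], requiring 5 comparisons. The merge step runs in O(n) time where n is the total number of elements.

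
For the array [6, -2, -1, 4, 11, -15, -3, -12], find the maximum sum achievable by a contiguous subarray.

Using Kadane's algorithm on [6, -2, -1, 4, 11, -15, -3, -12]:

Scanning through the array:
Position 1 (value -2): max_ending_here = 4, max_so_far = 6
Position 2 (value -1): max_ending_here = 3, max_so_far = 6
Position 3 (value 4): max_ending_here = 7, max_so_far = 7
Position 4 (value 11): max_ending_here = 18, max_so_far = 18
Position 5 (value -15): max_ending_here = 3, max_so_far = 18
Position 6 (value -3): max_ending_here = 0, max_so_far = 18
Position 7 (value -12): max_ending_here = -12, max_so_far = 18

Maximum subarray: [6, -2, -1, 4, 11]
Maximum sum: 18

The maximum subarray is [6, -2, -1, 4, 11] with sum 18. This subarray runs from index 0 to index 4.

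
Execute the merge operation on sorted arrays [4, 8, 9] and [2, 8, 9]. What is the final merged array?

Merging process:

Compare 4 vs 2: take 2 from right. Merged: [2]
Compare 4 vs 8: take 4 from left. Merged: [2, 4]
Compare 8 vs 8: take 8 from left. Merged: [2, 4, 8]
Compare 9 vs 8: take 8 from right. Merged: [2, 4, 8, 8]
Compare 9 vs 9: take 9 from left. Merged: [2, 4, 8, 8, 9]
Append remaining from right: [9]. Merged: [2, 4, 8, 8, 9, 9]

Final merged array: [2, 4, 8, 8, 9, 9]
Total comparisons: 5

The merged array is [2, 4, 8, 8, 9, 9], requiring 5 comparisons. The merge step runs in O(n) time where n is the total number of elements.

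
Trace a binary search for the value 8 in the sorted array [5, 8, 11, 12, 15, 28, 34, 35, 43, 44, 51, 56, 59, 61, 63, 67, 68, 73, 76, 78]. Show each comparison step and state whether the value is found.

Binary search for 8 in [5, 8, 11, 12, 15, 28, 34, 35, 43, 44, 51, 56, 59, 61, 63, 67, 68, 73, 76, 78]:

lo=0, hi=19, mid=9, arr[mid]=44 -> 44 > 8, search left half
lo=0, hi=8, mid=4, arr[mid]=15 -> 15 > 8, search left half
lo=0, hi=3, mid=1, arr[mid]=8 -> Found target at index 1!

Binary search finds 8 at index 1 after 3 comparisons. The search repeatedly halves the search space by comparing with the middle element.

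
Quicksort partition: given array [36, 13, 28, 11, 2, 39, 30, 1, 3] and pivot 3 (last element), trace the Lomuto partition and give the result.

Lomuto partition with pivot = 3:

Initial array: [36, 13, 28, 11, 2, 39, 30, 1, 3]

arr[0]=36 > 3: no swap
arr[1]=13 > 3: no swap
arr[2]=28 > 3: no swap
arr[3]=11 > 3: no swap
arr[4]=2 <= 3: swap with position 0, array becomes [2, 13, 28, 11, 36, 39, 30, 1, 3]
arr[5]=39 > 3: no swap
arr[6]=30 > 3: no swap
arr[7]=1 <= 3: swap with position 1, array becomes [2, 1, 28, 11, 36, 39, 30, 13, 3]

Place pivot at position 2: [2, 1, 3, 11, 36, 39, 30, 13, 28]
Pivot position: 2

After partitioning with pivot 3, the array becomes [2, 1, 3, 11, 36, 39, 30, 13, 28]. The pivot is placed at index 2. All elements to the left of the pivot are <= 3, and all elements to the right are > 3.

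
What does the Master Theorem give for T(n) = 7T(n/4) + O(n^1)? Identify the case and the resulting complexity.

Master Theorem for T(n) = 7T(n/4) + O(n^1):

a = 7, b = 4, c = 1
log_b(a) = log_4(7) = 1.4037

Case 1: c = 1 < log_4(7) = 1.4037
T(n) = O(n^(log_4 7))

For T(n) = 7T(n/4) + O(n^1): log_4(7) = 1.4037. This is Case 1 of the Master Theorem (c < log_b(a), work dominated by leaves), giving O(n^(log_4 7)).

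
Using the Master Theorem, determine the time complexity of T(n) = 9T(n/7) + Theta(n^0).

Master Theorem for T(n) = 9T(n/7) + O(n^0):

a = 9, b = 7, c = 0
log_b(a) = log_7(9) = 1.1292

Case 1: c = 0 < log_7(9) = 1.1292
T(n) = O(n^(log_7 9))

For T(n) = 9T(n/7) + O(n^0): log_7(9) = 1.1292. This is Case 1 of the Master Theorem (c < log_b(a), work dominated by leaves), giving O(n^(log_7 9)).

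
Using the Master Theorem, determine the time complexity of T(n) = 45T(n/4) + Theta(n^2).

Master Theorem for T(n) = 45T(n/4) + O(n^2):

a = 45, b = 4, c = 2
log_b(a) = log_4(45) = 2.7459

Case 1: c = 2 < log_4(45) = 2.7459
T(n) = O(n^(log_4 45))

For T(n) = 45T(n/4) + O(n^2): log_4(45) = 2.7459. This is Case 1 of the Master Theorem (c < log_b(a), work dominated by leaves), giving O(n^(log_4 45)).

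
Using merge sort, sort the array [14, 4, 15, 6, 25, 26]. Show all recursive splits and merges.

Merge sort trace:

Split: [14, 4, 15, 6, 25, 26] -> [14, 4, 15] and [6, 25, 26]
  Split: [14, 4, 15] -> [14] and [4, 15]
    Split: [4, 15] -> [4] and [15]
    Merge: [4] + [15] -> [4, 15]
  Merge: [14] + [4, 15] -> [4, 14, 15]
  Split: [6, 25, 26] -> [6] and [25, 26]
    Split: [25, 26] -> [25] and [26]
    Merge: [25] + [26] -> [25, 26]
  Merge: [6] + [25, 26] -> [6, 25, 26]
Merge: [4, 14, 15] + [6, 25, 26] -> [4, 6, 14, 15, 25, 26]

Final sorted array: [4, 6, 14, 15, 25, 26]

The merge sort proceeds by recursively splitting the array and merging sorted halves.
After all merges, the sorted array is [4, 6, 14, 15, 25, 26].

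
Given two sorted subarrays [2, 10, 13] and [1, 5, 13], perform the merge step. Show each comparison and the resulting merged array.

Merging process:

Compare 2 vs 1: take 1 from right. Merged: [1]
Compare 2 vs 5: take 2 from left. Merged: [1, 2]
Compare 10 vs 5: take 5 from right. Merged: [1, 2, 5]
Compare 10 vs 13: take 10 from left. Merged: [1, 2, 5, 10]
Compare 13 vs 13: take 13 from left. Merged: [1, 2, 5, 10, 13]
Append remaining from right: [13]. Merged: [1, 2, 5, 10, 13, 13]

Final merged array: [1, 2, 5, 10, 13, 13]
Total comparisons: 5

The merged array is [1, 2, 5, 10, 13, 13], requiring 5 comparisons. The merge step runs in O(n) time where n is the total number of elements.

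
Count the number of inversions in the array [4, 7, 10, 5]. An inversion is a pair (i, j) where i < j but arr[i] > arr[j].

Finding inversions in [4, 7, 10, 5]:

(1, 3): arr[1]=7 > arr[3]=5
(2, 3): arr[2]=10 > arr[3]=5

Total inversions: 2

The array has 2 inversion(s): (1,3), (2,3). Each pair (i,j) satisfies i < j and arr[i] > arr[j].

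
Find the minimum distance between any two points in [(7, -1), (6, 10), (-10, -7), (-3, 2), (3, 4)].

Computing all pairwise distances among 5 points:

d((7, -1), (6, 10)) = 11.0454
d((7, -1), (-10, -7)) = 18.0278
d((7, -1), (-3, 2)) = 10.4403
d((7, -1), (3, 4)) = 6.4031
d((6, 10), (-10, -7)) = 23.3452
d((6, 10), (-3, 2)) = 12.0416
d((6, 10), (3, 4)) = 6.7082
d((-10, -7), (-3, 2)) = 11.4018
d((-10, -7), (3, 4)) = 17.0294
d((-3, 2), (3, 4)) = 6.3246 <-- minimum

Closest pair: (-3, 2) and (3, 4) with distance 6.3246

The closest pair is (-3, 2) and (3, 4) with Euclidean distance 6.3246. For 5 points, brute-force pairwise comparison is shown above. For large n, the divide-and-conquer algorithm (sort by x, recurse on halves, check the dividing strip) achieves O(n log n).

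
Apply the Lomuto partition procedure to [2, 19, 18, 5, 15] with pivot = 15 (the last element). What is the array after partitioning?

Lomuto partition with pivot = 15:

Initial array: [2, 19, 18, 5, 15]

arr[0]=2 <= 15: swap with position 0, array becomes [2, 19, 18, 5, 15]
arr[1]=19 > 15: no swap
arr[2]=18 > 15: no swap
arr[3]=5 <= 15: swap with position 1, array becomes [2, 5, 18, 19, 15]

Place pivot at position 2: [2, 5, 15, 19, 18]
Pivot position: 2

After partitioning with pivot 15, the array becomes [2, 5, 15, 19, 18]. The pivot is placed at index 2. All elements to the left of the pivot are <= 15, and all elements to the right are > 15.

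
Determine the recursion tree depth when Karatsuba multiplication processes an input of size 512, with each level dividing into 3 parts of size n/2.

For divide and conquer with division factor 2:

Problem sizes at each level:
Level 0: 512
Level 1: 256
Level 2: 128
Level 3: 64
Level 4: 32
Level 5: 16
Level 6: 8
Level 7: 4
Level 8: 2
Level 9: 1

The root is level 0 and the size-1 base case is level 9 (the tree spans levels 0 through 9, i.e. 10 levels counting the root), so the depth is the number of divisions: log_2(512) = 9

The recursion tree depth is log_2(512) = 9. At each level, the problem size is divided by 2, so it takes 9 divisions to reduce to a base case of size 1. The algorithm makes 3 recursive calls at each level.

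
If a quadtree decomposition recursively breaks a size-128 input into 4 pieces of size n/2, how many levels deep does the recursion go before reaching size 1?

For divide and conquer with division factor 2:

Problem sizes at each level:
Level 0: 128
Level 1: 64
Level 2: 32
Level 3: 16
Level 4: 8
Level 5: 4
Level 6: 2
Level 7: 1

The root is level 0 and the size-1 base case is level 7 (the tree spans levels 0 through 7, i.e. 8 levels counting the root), so the depth is the number of divisions: log_2(128) = 7

The recursion tree depth is log_2(128) = 7. At each level, the problem size is divided by 2, so it takes 7 divisions to reduce to a base case of size 1. The algorithm makes 4 recursive calls at each level.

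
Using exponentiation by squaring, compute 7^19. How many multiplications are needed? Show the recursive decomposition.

Computing 7^19 by squaring (build up from 7^1; each line after the first costs one multiplication):

7^1 = 7
7^2 = (7^1)^2 = 7^2 = 49
7^4 = (7^2)^2 = 49^2 = 2401
7^8 = (7^4)^2 = 2401^2 = 5764801
7^9 = 7 * 7^8 = 7 * 5764801 = 40353607
7^18 = (7^9)^2 = 40353607^2 = 1628413597910449
7^19 = 7 * 7^18 = 7 * 1628413597910449 = 11398895185373143

Result: 11398895185373143
Multiplications needed: 6 (6 lines after 7^1)

7^19 = 11398895185373143. Using exponentiation by squaring, this requires 6 multiplications. The key idea: if the exponent is even, square the half-power; if odd, multiply by the base once.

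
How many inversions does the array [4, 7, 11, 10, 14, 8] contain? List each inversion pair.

Finding inversions in [4, 7, 11, 10, 14, 8]:

(2, 3): arr[2]=11 > arr[3]=10
(2, 5): arr[2]=11 > arr[5]=8
(3, 5): arr[3]=10 > arr[5]=8
(4, 5): arr[4]=14 > arr[5]=8

Total inversions: 4

The array has 4 inversion(s): (2,3), (2,5), (3,5), (4,5). Each pair (i,j) satisfies i < j and arr[i] > arr[j].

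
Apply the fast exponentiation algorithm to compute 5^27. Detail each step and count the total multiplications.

Computing 5^27 by squaring (build up from 5^1; each line after the first costs one multiplication):

5^1 = 5
5^2 = (5^1)^2 = 5^2 = 25
5^3 = 5 * 5^2 = 5 * 25 = 125
5^6 = (5^3)^2 = 125^2 = 15625
5^12 = (5^6)^2 = 15625^2 = 244140625
5^13 = 5 * 5^12 = 5 * 244140625 = 1220703125
5^26 = (5^13)^2 = 1220703125^2 = 1490116119384765625
5^27 = 5 * 5^26 = 5 * 1490116119384765625 = 7450580596923828125

Result: 7450580596923828125
Multiplications needed: 7 (7 lines after 5^1)

5^27 = 7450580596923828125. Using exponentiation by squaring, this requires 7 multiplications. The key idea: if the exponent is even, square the half-power; if odd, multiply by the base once.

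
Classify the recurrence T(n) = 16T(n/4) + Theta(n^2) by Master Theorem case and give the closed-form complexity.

Master Theorem for T(n) = 16T(n/4) + O(n^2):

a = 16, b = 4, c = 2
log_b(a) = log_4(16) = 2.0000

Case 2: c = 2 = log_4(16) = 2.0000
T(n) = O(n^2 log n) = O(n^2 log n)

For T(n) = 16T(n/4) + O(n^2): log_4(16) = 2.0000. This is Case 2 of the Master Theorem (c = log_b(a), equal work at all levels), giving O(n^2 log n).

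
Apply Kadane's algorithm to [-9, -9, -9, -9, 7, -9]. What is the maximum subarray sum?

Using Kadane's algorithm on [-9, -9, -9, -9, 7, -9]:

Scanning through the array:
Position 1 (value -9): max_ending_here = -9, max_so_far = -9
Position 2 (value -9): max_ending_here = -9, max_so_far = -9
Position 3 (value -9): max_ending_here = -9, max_so_far = -9
Position 4 (value 7): max_ending_here = 7, max_so_far = 7
Position 5 (value -9): max_ending_here = -2, max_so_far = 7

Maximum subarray: [7]
Maximum sum: 7

The maximum subarray is [7] with sum 7. This subarray runs from index 4 to index 4.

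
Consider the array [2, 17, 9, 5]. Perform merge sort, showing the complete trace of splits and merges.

Merge sort trace:

Split: [2, 17, 9, 5] -> [2, 17] and [9, 5]
  Split: [2, 17] -> [2] and [17]
  Merge: [2] + [17] -> [2, 17]
  Split: [9, 5] -> [9] and [5]
  Merge: [9] + [5] -> [5, 9]
Merge: [2, 17] + [5, 9] -> [2, 5, 9, 17]

Final sorted array: [2, 5, 9, 17]

The merge sort proceeds by recursively splitting the array and merging sorted halves.
After all merges, the sorted array is [2, 5, 9, 17].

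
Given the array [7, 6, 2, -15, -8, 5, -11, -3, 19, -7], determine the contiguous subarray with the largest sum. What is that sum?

Using Kadane's algorithm on [7, 6, 2, -15, -8, 5, -11, -3, 19, -7]:

Scanning through the array:
Position 1 (value 6): max_ending_here = 13, max_so_far = 13
Position 2 (value 2): max_ending_here = 15, max_so_far = 15
Position 3 (value -15): max_ending_here = 0, max_so_far = 15
Position 4 (value -8): max_ending_here = -8, max_so_far = 15
Position 5 (value 5): max_ending_here = 5, max_so_far = 15
Position 6 (value -11): max_ending_here = -6, max_so_far = 15
Position 7 (value -3): max_ending_here = -3, max_so_far = 15
Position 8 (value 19): max_ending_here = 19, max_so_far = 19
Position 9 (value -7): max_ending_here = 12, max_so_far = 19

Maximum subarray: [19]
Maximum sum: 19

The maximum subarray is [19] with sum 19. This subarray runs from index 8 to index 8.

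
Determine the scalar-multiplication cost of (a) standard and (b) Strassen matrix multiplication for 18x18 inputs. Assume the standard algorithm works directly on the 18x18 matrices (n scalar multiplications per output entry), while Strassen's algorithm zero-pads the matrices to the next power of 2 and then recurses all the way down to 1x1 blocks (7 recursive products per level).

Matrix multiplication for 18x18 matrices:

Strassen's algorithm requires power-of-2 dimensions. Pad 18x18 to 32x32 (next power of 2).

Standard algorithm: 18^3 = 5832 multiplications
Strassen's algorithm: 7^(log2(32)) = 7^5 = 16807 multiplications
Difference: 5832 - 16807 = -10975 (Strassen uses MORE here due to padding overhead — for small or just-over-power-of-2 n, padding can outweigh the per-level savings)

Standard: 5832 multiplications (18^3). Strassen: 16807 multiplications (7^5, after padding to 32x32). Strassen reduces 8 recursive multiplications to 7 at each level.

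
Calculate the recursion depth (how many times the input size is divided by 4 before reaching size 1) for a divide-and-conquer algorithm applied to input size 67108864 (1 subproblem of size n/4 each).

For divide and conquer with division factor 4:

Problem sizes at each level:
Level 0: 67108864
Level 1: 16777216
Level 2: 4194304
Level 3: 1048576
Level 4: 262144
Level 5: 65536
Level 6: 16384
Level 7: 4096
Level 8: 1024
Level 9: 256
Level 10: 64
Level 11: 16
Level 12: 4
Level 13: 1

The root is level 0 and the size-1 base case is level 13 (the tree spans levels 0 through 13, i.e. 14 levels counting the root), so the depth is the number of divisions: log_4(67108864) = 13

The recursion tree depth is log_4(67108864) = 13. At each level, the problem size is divided by 4, so it takes 13 divisions to reduce to a base case of size 1. The algorithm makes 1 recursive call at each level.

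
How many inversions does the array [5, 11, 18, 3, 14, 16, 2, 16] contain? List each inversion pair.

Finding inversions in [5, 11, 18, 3, 14, 16, 2, 16]:

(0, 3): arr[0]=5 > arr[3]=3
(0, 6): arr[0]=5 > arr[6]=2
(1, 3): arr[1]=11 > arr[3]=3
(1, 6): arr[1]=11 > arr[6]=2
(2, 3): arr[2]=18 > arr[3]=3
(2, 4): arr[2]=18 > arr[4]=14
(2, 5): arr[2]=18 > arr[5]=16
(2, 6): arr[2]=18 > arr[6]=2
(2, 7): arr[2]=18 > arr[7]=16
(3, 6): arr[3]=3 > arr[6]=2
(4, 6): arr[4]=14 > arr[6]=2
(5, 6): arr[5]=16 > arr[6]=2

Total inversions: 12

The array has 12 inversion(s): (0,3), (0,6), (1,3), (1,6), (2,3), (2,4), (2,5), (2,6), (2,7), (3,6), (4,6), (5,6). Each pair (i,j) satisfies i < j and arr[i] > arr[j].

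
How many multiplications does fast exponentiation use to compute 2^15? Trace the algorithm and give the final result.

Computing 2^15 by squaring (build up from 2^1; each line after the first costs one multiplication):

2^1 = 2
2^2 = (2^1)^2 = 2^2 = 4
2^3 = 2 * 2^2 = 2 * 4 = 8
2^6 = (2^3)^2 = 8^2 = 64
2^7 = 2 * 2^6 = 2 * 64 = 128
2^14 = (2^7)^2 = 128^2 = 16384
2^15 = 2 * 2^14 = 2 * 16384 = 32768

Result: 32768
Multiplications needed: 6 (6 lines after 2^1)

2^15 = 32768. Using exponentiation by squaring, this requires 6 multiplications. The key idea: if the exponent is even, square the half-power; if odd, multiply by the base once.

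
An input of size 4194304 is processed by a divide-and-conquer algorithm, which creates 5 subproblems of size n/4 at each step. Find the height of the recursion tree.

For divide and conquer with division factor 4:

Problem sizes at each level:
Level 0: 4194304
Level 1: 1048576
Level 2: 262144
Level 3: 65536
Level 4: 16384
Level 5: 4096
Level 6: 1024
Level 7: 256
Level 8: 64
Level 9: 16
Level 10: 4
Level 11: 1

The root is level 0 and the size-1 base case is level 11 (the tree spans levels 0 through 11, i.e. 12 levels counting the root), so the depth is the number of divisions: log_4(4194304) = 11

The recursion tree depth is log_4(4194304) = 11. At each level, the problem size is divided by 4, so it takes 11 divisions to reduce to a base case of size 1. The algorithm makes 5 recursive calls at each level.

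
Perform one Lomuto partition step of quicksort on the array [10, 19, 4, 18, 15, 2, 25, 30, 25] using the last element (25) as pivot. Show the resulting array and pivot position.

Lomuto partition with pivot = 25:

Initial array: [10, 19, 4, 18, 15, 2, 25, 30, 25]

arr[0]=10 <= 25: swap with position 0, array becomes [10, 19, 4, 18, 15, 2, 25, 30, 25]
arr[1]=19 <= 25: swap with position 1, array becomes [10, 19, 4, 18, 15, 2, 25, 30, 25]
arr[2]=4 <= 25: swap with position 2, array becomes [10, 19, 4, 18, 15, 2, 25, 30, 25]
arr[3]=18 <= 25: swap with position 3, array becomes [10, 19, 4, 18, 15, 2, 25, 30, 25]
arr[4]=15 <= 25: swap with position 4, array becomes [10, 19, 4, 18, 15, 2, 25, 30, 25]
arr[5]=2 <= 25: swap with position 5, array becomes [10, 19, 4, 18, 15, 2, 25, 30, 25]
arr[6]=25 <= 25: swap with position 6, array becomes [10, 19, 4, 18, 15, 2, 25, 30, 25]
arr[7]=30 > 25: no swap

Place pivot at position 7: [10, 19, 4, 18, 15, 2, 25, 25, 30]
Pivot position: 7

After partitioning with pivot 25, the array becomes [10, 19, 4, 18, 15, 2, 25, 25, 30]. The pivot is placed at index 7. All elements to the left of the pivot are <= 25, and all elements to the right are > 25.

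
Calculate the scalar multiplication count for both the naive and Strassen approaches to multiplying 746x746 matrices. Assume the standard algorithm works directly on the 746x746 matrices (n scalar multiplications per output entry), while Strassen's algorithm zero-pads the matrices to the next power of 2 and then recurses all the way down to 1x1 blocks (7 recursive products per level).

Matrix multiplication for 746x746 matrices:

Strassen's algorithm requires power-of-2 dimensions. Pad 746x746 to 1024x1024 (next power of 2).

Standard algorithm: 746^3 = 415160936 multiplications
Strassen's algorithm: 7^(log2(1024)) = 7^10 = 282475249 multiplications
Savings: 415160936 - 282475249 = 132685687 multiplications

Standard: 415160936 multiplications (746^3). Strassen: 282475249 multiplications (7^10, after padding to 1024x1024). Strassen reduces 8 recursive multiplications to 7 at each level.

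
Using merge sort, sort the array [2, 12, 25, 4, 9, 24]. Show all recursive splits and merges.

Merge sort trace:

Split: [2, 12, 25, 4, 9, 24] -> [2, 12, 25] and [4, 9, 24]
  Split: [2, 12, 25] -> [2] and [12, 25]
    Split: [12, 25] -> [12] and [25]
    Merge: [12] + [25] -> [12, 25]
  Merge: [2] + [12, 25] -> [2, 12, 25]
  Split: [4, 9, 24] -> [4] and [9, 24]
    Split: [9, 24] -> [9] and [24]
    Merge: [9] + [24] -> [9, 24]
  Merge: [4] + [9, 24] -> [4, 9, 24]
Merge: [2, 12, 25] + [4, 9, 24] -> [2, 4, 9, 12, 24, 25]

Final sorted array: [2, 4, 9, 12, 24, 25]

The merge sort proceeds by recursively splitting the array and merging sorted halves.
After all merges, the sorted array is [2, 4, 9, 12, 24, 25].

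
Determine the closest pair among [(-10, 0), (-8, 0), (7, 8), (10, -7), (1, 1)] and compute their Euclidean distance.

Computing all pairwise distances among 5 points:

d((-10, 0), (-8, 0)) = 2.0 <-- minimum
d((-10, 0), (7, 8)) = 18.7883
d((-10, 0), (10, -7)) = 21.1896
d((-10, 0), (1, 1)) = 11.0454
d((-8, 0), (7, 8)) = 17.0
d((-8, 0), (10, -7)) = 19.3132
d((-8, 0), (1, 1)) = 9.0554
d((7, 8), (10, -7)) = 15.2971
d((7, 8), (1, 1)) = 9.2195
d((10, -7), (1, 1)) = 12.0416

Closest pair: (-10, 0) and (-8, 0) with distance 2.0

The closest pair is (-10, 0) and (-8, 0) with Euclidean distance 2.0. For 5 points, brute-force pairwise comparison is shown above. For large n, the divide-and-conquer algorithm (sort by x, recurse on halves, check the dividing strip) achieves O(n log n).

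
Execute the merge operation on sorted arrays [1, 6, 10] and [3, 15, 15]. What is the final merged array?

Merging process:

Compare 1 vs 3: take 1 from left. Merged: [1]
Compare 6 vs 3: take 3 from right. Merged: [1, 3]
Compare 6 vs 15: take 6 from left. Merged: [1, 3, 6]
Compare 10 vs 15: take 10 from left. Merged: [1, 3, 6, 10]
Append remaining from right: [15, 15]. Merged: [1, 3, 6, 10, 15, 15]

Final merged array: [1, 3, 6, 10, 15, 15]
Total comparisons: 4

The merged array is [1, 3, 6, 10, 15, 15], requiring 4 comparisons. The merge step runs in O(n) time where n is the total number of elements.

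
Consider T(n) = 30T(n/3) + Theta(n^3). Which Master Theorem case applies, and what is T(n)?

Master Theorem for T(n) = 30T(n/3) + O(n^3):

a = 30, b = 3, c = 3
log_b(a) = log_3(30) = 3.0959

Case 1: c = 3 < log_3(30) = 3.0959
T(n) = O(n^(log_3 30))

For T(n) = 30T(n/3) + O(n^3): log_3(30) = 3.0959. This is Case 1 of the Master Theorem (c < log_b(a), work dominated by leaves), giving O(n^(log_3 30)).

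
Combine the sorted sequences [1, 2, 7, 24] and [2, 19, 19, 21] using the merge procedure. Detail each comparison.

Merging process:

Compare 1 vs 2: take 1 from left. Merged: [1]
Compare 2 vs 2: take 2 from left. Merged: [1, 2]
Compare 7 vs 2: take 2 from right. Merged: [1, 2, 2]
Compare 7 vs 19: take 7 from left. Merged: [1, 2, 2, 7]
Compare 24 vs 19: take 19 from right. Merged: [1, 2, 2, 7, 19]
Compare 24 vs 19: take 19 from right. Merged: [1, 2, 2, 7, 19, 19]
Compare 24 vs 21: take 21 from right. Merged: [1, 2, 2, 7, 19, 19, 21]
Append remaining from left: [24]. Merged: [1, 2, 2, 7, 19, 19, 21, 24]

Final merged array: [1, 2, 2, 7, 19, 19, 21, 24]
Total comparisons: 7

The merged array is [1, 2, 2, 7, 19, 19, 21, 24], requiring 7 comparisons. The merge step runs in O(n) time where n is the total number of elements.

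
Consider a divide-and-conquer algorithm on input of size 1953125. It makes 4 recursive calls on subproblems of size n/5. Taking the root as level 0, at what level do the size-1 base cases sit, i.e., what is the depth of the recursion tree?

For divide and conquer with division factor 5:

Problem sizes at each level:
Level 0: 1953125
Level 1: 390625
Level 2: 78125
Level 3: 15625
Level 4: 3125
Level 5: 625
Level 6: 125
Level 7: 25
Level 8: 5
Level 9: 1

The root is level 0 and the size-1 base case is level 9 (the tree spans levels 0 through 9, i.e. 10 levels counting the root), so the depth is the number of divisions: log_5(1953125) = 9

The recursion tree depth is log_5(1953125) = 9. At each level, the problem size is divided by 5, so it takes 9 divisions to reduce to a base case of size 1. The algorithm makes 4 recursive calls at each level.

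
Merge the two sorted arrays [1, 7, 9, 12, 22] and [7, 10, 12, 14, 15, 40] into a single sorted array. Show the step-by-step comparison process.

Merging process:

Compare 1 vs 7: take 1 from left. Merged: [1]
Compare 7 vs 7: take 7 from left. Merged: [1, 7]
Compare 9 vs 7: take 7 from right. Merged: [1, 7, 7]
Compare 9 vs 10: take 9 from left. Merged: [1, 7, 7, 9]
Compare 12 vs 10: take 10 from right. Merged: [1, 7, 7, 9, 10]
Compare 12 vs 12: take 12 from left. Merged: [1, 7, 7, 9, 10, 12]
Compare 22 vs 12: take 12 from right. Merged: [1, 7, 7, 9, 10, 12, 12]
Compare 22 vs 14: take 14 from right. Merged: [1, 7, 7, 9, 10, 12, 12, 14]
Compare 22 vs 15: take 15 from right. Merged: [1, 7, 7, 9, 10, 12, 12, 14, 15]
Compare 22 vs 40: take 22 from left. Merged: [1, 7, 7, 9, 10, 12, 12, 14, 15, 22]
Append remaining from right: [40]. Merged: [1, 7, 7, 9, 10, 12, 12, 14, 15, 22, 40]

Final merged array: [1, 7, 7, 9, 10, 12, 12, 14, 15, 22, 40]
Total comparisons: 10

The merged array is [1, 7, 7, 9, 10, 12, 12, 14, 15, 22, 40], requiring 10 comparisons. The merge step runs in O(n) time where n is the total number of elements.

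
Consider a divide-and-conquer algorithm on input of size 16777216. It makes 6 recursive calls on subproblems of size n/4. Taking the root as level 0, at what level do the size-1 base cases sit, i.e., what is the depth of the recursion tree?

For divide and conquer with division factor 4:

Problem sizes at each level:
Level 0: 16777216
Level 1: 4194304
Level 2: 1048576
Level 3: 262144
Level 4: 65536
Level 5: 16384
Level 6: 4096
Level 7: 1024
Level 8: 256
Level 9: 64
Level 10: 16
Level 11: 4
Level 12: 1

The root is level 0 and the size-1 base case is level 12 (the tree spans levels 0 through 12, i.e. 13 levels counting the root), so the depth is the number of divisions: log_4(16777216) = 12

The recursion tree depth is log_4(16777216) = 12. At each level, the problem size is divided by 4, so it takes 12 divisions to reduce to a base case of size 1. The algorithm makes 6 recursive calls at each level.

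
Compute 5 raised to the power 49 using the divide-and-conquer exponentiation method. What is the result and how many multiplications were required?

Computing 5^49 by squaring (build up from 5^1; each line after the first costs one multiplication):

5^1 = 5
5^2 = (5^1)^2 = 5^2 = 25
5^3 = 5 * 5^2 = 5 * 25 = 125
5^6 = (5^3)^2 = 125^2 = 15625
5^12 = (5^6)^2 = 15625^2 = 244140625
5^24 = (5^12)^2 = 244140625^2 = 59604644775390625
5^48 = (5^24)^2 = 59604644775390625^2 = 3552713678800500929355621337890625
5^49 = 5 * 5^48 = 5 * 3552713678800500929355621337890625 = 17763568394002504646778106689453125

Result: 17763568394002504646778106689453125
Multiplications needed: 7 (7 lines after 5^1)

5^49 = 17763568394002504646778106689453125. Using exponentiation by squaring, this requires 7 multiplications. The key idea: if the exponent is even, square the half-power; if odd, multiply by the base once.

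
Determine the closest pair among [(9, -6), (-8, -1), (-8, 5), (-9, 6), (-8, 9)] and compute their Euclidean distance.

Computing all pairwise distances among 5 points:

d((9, -6), (-8, -1)) = 17.72
d((9, -6), (-8, 5)) = 20.2485
d((9, -6), (-9, 6)) = 21.6333
d((9, -6), (-8, 9)) = 22.6716
d((-8, -1), (-8, 5)) = 6.0
d((-8, -1), (-9, 6)) = 7.0711
d((-8, -1), (-8, 9)) = 10.0
d((-8, 5), (-9, 6)) = 1.4142 <-- minimum
d((-8, 5), (-8, 9)) = 4.0
d((-9, 6), (-8, 9)) = 3.1623

Closest pair: (-8, 5) and (-9, 6) with distance 1.4142

The closest pair is (-8, 5) and (-9, 6) with Euclidean distance 1.4142. For 5 points, brute-force pairwise comparison is shown above. For large n, the divide-and-conquer algorithm (sort by x, recurse on halves, check the dividing strip) achieves O(n log n).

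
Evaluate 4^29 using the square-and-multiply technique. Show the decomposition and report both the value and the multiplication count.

Computing 4^29 by squaring (build up from 4^1; each line after the first costs one multiplication):

4^1 = 4
4^2 = (4^1)^2 = 4^2 = 16
4^3 = 4 * 4^2 = 4 * 16 = 64
4^6 = (4^3)^2 = 64^2 = 4096
4^7 = 4 * 4^6 = 4 * 4096 = 16384
4^14 = (4^7)^2 = 16384^2 = 268435456
4^28 = (4^14)^2 = 268435456^2 = 72057594037927936
4^29 = 4 * 4^28 = 4 * 72057594037927936 = 288230376151711744

Result: 288230376151711744
Multiplications needed: 7 (7 lines after 4^1)

4^29 = 288230376151711744. Using exponentiation by squaring, this requires 7 multiplications. The key idea: if the exponent is even, square the half-power; if odd, multiply by the base once.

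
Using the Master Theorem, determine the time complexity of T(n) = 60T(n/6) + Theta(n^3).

Master Theorem for T(n) = 60T(n/6) + O(n^3):

a = 60, b = 6, c = 3
log_b(a) = log_6(60) = 2.2851

Case 3: c = 3 > log_6(60) = 2.2851
T(n) = O(n^3) = O(n^3)

For T(n) = 60T(n/6) + O(n^3): log_6(60) = 2.2851. This is Case 3 of the Master Theorem (c > log_b(a), work dominated by root), giving O(n^3).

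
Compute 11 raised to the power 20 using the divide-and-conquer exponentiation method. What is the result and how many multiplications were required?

Computing 11^20 by squaring (build up from 11^1; each line after the first costs one multiplication):

11^1 = 11
11^2 = (11^1)^2 = 11^2 = 121
11^4 = (11^2)^2 = 121^2 = 14641
11^5 = 11 * 11^4 = 11 * 14641 = 161051
11^10 = (11^5)^2 = 161051^2 = 25937424601
11^20 = (11^10)^2 = 25937424601^2 = 672749994932560009201

Result: 672749994932560009201
Multiplications needed: 5 (5 lines after 11^1)

11^20 = 672749994932560009201. Using exponentiation by squaring, this requires 5 multiplications. The key idea: if the exponent is even, square the half-power; if odd, multiply by the base once.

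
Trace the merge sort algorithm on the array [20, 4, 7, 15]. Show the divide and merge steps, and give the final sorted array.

Merge sort trace:

Split: [20, 4, 7, 15] -> [20, 4] and [7, 15]
  Split: [20, 4] -> [20] and [4]
  Merge: [20] + [4] -> [4, 20]
  Split: [7, 15] -> [7] and [15]
  Merge: [7] + [15] -> [7, 15]
Merge: [4, 20] + [7, 15] -> [4, 7, 15, 20]

Final sorted array: [4, 7, 15, 20]

The merge sort proceeds by recursively splitting the array and merging sorted halves.
After all merges, the sorted array is [4, 7, 15, 20].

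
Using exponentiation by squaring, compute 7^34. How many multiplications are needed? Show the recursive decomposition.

Computing 7^34 by squaring (build up from 7^1; each line after the first costs one multiplication):

7^1 = 7
7^2 = (7^1)^2 = 7^2 = 49
7^4 = (7^2)^2 = 49^2 = 2401
7^8 = (7^4)^2 = 2401^2 = 5764801
7^16 = (7^8)^2 = 5764801^2 = 33232930569601
7^17 = 7 * 7^16 = 7 * 33232930569601 = 232630513987207
7^34 = (7^17)^2 = 232630513987207^2 = 54116956037952111668959660849

Result: 54116956037952111668959660849
Multiplications needed: 6 (6 lines after 7^1)

7^34 = 54116956037952111668959660849. Using exponentiation by squaring, this requires 6 multiplications. The key idea: if the exponent is even, square the half-power; if odd, multiply by the base once.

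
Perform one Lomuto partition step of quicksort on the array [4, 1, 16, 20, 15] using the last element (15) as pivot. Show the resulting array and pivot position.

Lomuto partition with pivot = 15:

Initial array: [4, 1, 16, 20, 15]

arr[0]=4 <= 15: swap with position 0, array becomes [4, 1, 16, 20, 15]
arr[1]=1 <= 15: swap with position 1, array becomes [4, 1, 16, 20, 15]
arr[2]=16 > 15: no swap
arr[3]=20 > 15: no swap

Place pivot at position 2: [4, 1, 15, 20, 16]
Pivot position: 2

After partitioning with pivot 15, the array becomes [4, 1, 15, 20, 16]. The pivot is placed at index 2. All elements to the left of the pivot are <= 15, and all elements to the right are > 15.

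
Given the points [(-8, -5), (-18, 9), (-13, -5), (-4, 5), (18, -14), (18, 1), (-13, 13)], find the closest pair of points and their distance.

Computing all pairwise distances among 7 points:

d((-8, -5), (-18, 9)) = 17.2047
d((-8, -5), (-13, -5)) = 5.0 <-- minimum
d((-8, -5), (-4, 5)) = 10.7703
d((-8, -5), (18, -14)) = 27.5136
d((-8, -5), (18, 1)) = 26.6833
d((-8, -5), (-13, 13)) = 18.6815
d((-18, 9), (-13, -5)) = 14.8661
d((-18, 9), (-4, 5)) = 14.5602
d((-18, 9), (18, -14)) = 42.72
d((-18, 9), (18, 1)) = 36.8782
d((-18, 9), (-13, 13)) = 6.4031
d((-13, -5), (-4, 5)) = 13.4536
d((-13, -5), (18, -14)) = 32.28
d((-13, -5), (18, 1)) = 31.5753
d((-13, -5), (-13, 13)) = 18.0
d((-4, 5), (18, -14)) = 29.0689
d((-4, 5), (18, 1)) = 22.3607
d((-4, 5), (-13, 13)) = 12.0416
d((18, -14), (18, 1)) = 15.0
d((18, -14), (-13, 13)) = 41.1096
d((18, 1), (-13, 13)) = 33.2415

Closest pair: (-8, -5) and (-13, -5) with distance 5.0

The closest pair is (-8, -5) and (-13, -5) with Euclidean distance 5.0. For 7 points, brute-force pairwise comparison is shown above. For large n, the divide-and-conquer algorithm (sort by x, recurse on halves, check the dividing strip) achieves O(n log n).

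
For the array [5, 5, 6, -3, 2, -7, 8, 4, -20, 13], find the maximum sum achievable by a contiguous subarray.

Using Kadane's algorithm on [5, 5, 6, -3, 2, -7, 8, 4, -20, 13]:

Scanning through the array:
Position 1 (value 5): max_ending_here = 10, max_so_far = 10
Position 2 (value 6): max_ending_here = 16, max_so_far = 16
Position 3 (value -3): max_ending_here = 13, max_so_far = 16
Position 4 (value 2): max_ending_here = 15, max_so_far = 16
Position 5 (value -7): max_ending_here = 8, max_so_far = 16
Position 6 (value 8): max_ending_here = 16, max_so_far = 16
Position 7 (value 4): max_ending_here = 20, max_so_far = 20
Position 8 (value -20): max_ending_here = 0, max_so_far = 20
Position 9 (value 13): max_ending_here = 13, max_so_far = 20

Maximum subarray: [5, 5, 6, -3, 2, -7, 8, 4]
Maximum sum: 20

The maximum subarray is [5, 5, 6, -3, 2, -7, 8, 4] with sum 20. This subarray runs from index 0 to index 7.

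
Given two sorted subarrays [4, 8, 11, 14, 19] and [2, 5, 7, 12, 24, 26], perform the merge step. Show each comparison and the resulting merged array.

Merging process:

Compare 4 vs 2: take 2 from right. Merged: [2]
Compare 4 vs 5: take 4 from left. Merged: [2, 4]
Compare 8 vs 5: take 5 from right. Merged: [2, 4, 5]
Compare 8 vs 7: take 7 from right. Merged: [2, 4, 5, 7]
Compare 8 vs 12: take 8 from left. Merged: [2, 4, 5, 7, 8]
Compare 11 vs 12: take 11 from left. Merged: [2, 4, 5, 7, 8, 11]
Compare 14 vs 12: take 12 from right. Merged: [2, 4, 5, 7, 8, 11, 12]
Compare 14 vs 24: take 14 from left. Merged: [2, 4, 5, 7, 8, 11, 12, 14]
Compare 19 vs 24: take 19 from left. Merged: [2, 4, 5, 7, 8, 11, 12, 14, 19]
Append remaining from right: [24, 26]. Merged: [2, 4, 5, 7, 8, 11, 12, 14, 19, 24, 26]

Final merged array: [2, 4, 5, 7, 8, 11, 12, 14, 19, 24, 26]
Total comparisons: 9

The merged array is [2, 4, 5, 7, 8, 11, 12, 14, 19, 24, 26], requiring 9 comparisons. The merge step runs in O(n) time where n is the total number of elements.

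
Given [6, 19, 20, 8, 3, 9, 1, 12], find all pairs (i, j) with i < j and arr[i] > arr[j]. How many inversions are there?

Finding inversions in [6, 19, 20, 8, 3, 9, 1, 12]:

(0, 4): arr[0]=6 > arr[4]=3
(0, 6): arr[0]=6 > arr[6]=1
(1, 3): arr[1]=19 > arr[3]=8
(1, 4): arr[1]=19 > arr[4]=3
(1, 5): arr[1]=19 > arr[5]=9
(1, 6): arr[1]=19 > arr[6]=1
(1, 7): arr[1]=19 > arr[7]=12
(2, 3): arr[2]=20 > arr[3]=8
(2, 4): arr[2]=20 > arr[4]=3
(2, 5): arr[2]=20 > arr[5]=9
(2, 6): arr[2]=20 > arr[6]=1
(2, 7): arr[2]=20 > arr[7]=12
(3, 4): arr[3]=8 > arr[4]=3
(3, 6): arr[3]=8 > arr[6]=1
(4, 6): arr[4]=3 > arr[6]=1
(5, 6): arr[5]=9 > arr[6]=1

Total inversions: 16

The array has 16 inversion(s): (0,4), (0,6), (1,3), (1,4), (1,5), (1,6), (1,7), (2,3), (2,4), (2,5), (2,6), (2,7), (3,4), (3,6), (4,6), (5,6). Each pair (i,j) satisfies i < j and arr[i] > arr[j].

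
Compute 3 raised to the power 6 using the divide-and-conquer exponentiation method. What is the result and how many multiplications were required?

Computing 3^6 by squaring (build up from 3^1; each line after the first costs one multiplication):

3^1 = 3
3^2 = (3^1)^2 = 3^2 = 9
3^3 = 3 * 3^2 = 3 * 9 = 27
3^6 = (3^3)^2 = 27^2 = 729

Result: 729
Multiplications needed: 3 (3 lines after 3^1)

3^6 = 729. Using exponentiation by squaring, this requires 3 multiplications. The key idea: if the exponent is even, square the half-power; if odd, multiply by the base once.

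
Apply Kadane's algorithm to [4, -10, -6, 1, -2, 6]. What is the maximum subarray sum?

Using Kadane's algorithm on [4, -10, -6, 1, -2, 6]:

Scanning through the array:
Position 1 (value -10): max_ending_here = -6, max_so_far = 4
Position 2 (value -6): max_ending_here = -6, max_so_far = 4
Position 3 (value 1): max_ending_here = 1, max_so_far = 4
Position 4 (value -2): max_ending_here = -1, max_so_far = 4
Position 5 (value 6): max_ending_here = 6, max_so_far = 6

Maximum subarray: [6]
Maximum sum: 6

The maximum subarray is [6] with sum 6. This subarray runs from index 5 to index 5.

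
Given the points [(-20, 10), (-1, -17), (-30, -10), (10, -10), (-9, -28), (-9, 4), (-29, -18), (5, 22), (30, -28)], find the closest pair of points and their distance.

Computing all pairwise distances among 9 points:

d((-20, 10), (-1, -17)) = 33.0151
d((-20, 10), (-30, -10)) = 22.3607
d((-20, 10), (10, -10)) = 36.0555
d((-20, 10), (-9, -28)) = 39.5601
d((-20, 10), (-9, 4)) = 12.53
d((-20, 10), (-29, -18)) = 29.4109
d((-20, 10), (5, 22)) = 27.7308
d((-20, 10), (30, -28)) = 62.8013
d((-1, -17), (-30, -10)) = 29.8329
d((-1, -17), (10, -10)) = 13.0384
d((-1, -17), (-9, -28)) = 13.6015
d((-1, -17), (-9, 4)) = 22.4722
d((-1, -17), (-29, -18)) = 28.0179
d((-1, -17), (5, 22)) = 39.4588
d((-1, -17), (30, -28)) = 32.8938
d((-30, -10), (10, -10)) = 40.0
d((-30, -10), (-9, -28)) = 27.6586
d((-30, -10), (-9, 4)) = 25.2389
d((-30, -10), (-29, -18)) = 8.0623 <-- minimum
d((-30, -10), (5, 22)) = 47.4236
d((-30, -10), (30, -28)) = 62.6418
d((10, -10), (-9, -28)) = 26.1725
d((10, -10), (-9, 4)) = 23.6008
d((10, -10), (-29, -18)) = 39.8121
d((10, -10), (5, 22)) = 32.3883
d((10, -10), (30, -28)) = 26.9072
d((-9, -28), (-9, 4)) = 32.0
d((-9, -28), (-29, -18)) = 22.3607
d((-9, -28), (5, 22)) = 51.923
d((-9, -28), (30, -28)) = 39.0
d((-9, 4), (-29, -18)) = 29.7321
d((-9, 4), (5, 22)) = 22.8035
d((-9, 4), (30, -28)) = 50.448
d((-29, -18), (5, 22)) = 52.4976
d((-29, -18), (30, -28)) = 59.8415
d((5, 22), (30, -28)) = 55.9017

Closest pair: (-30, -10) and (-29, -18) with distance 8.0623

The closest pair is (-30, -10) and (-29, -18) with Euclidean distance 8.0623. For 9 points, brute-force pairwise comparison is shown above. For large n, the divide-and-conquer algorithm (sort by x, recurse on halves, check the dividing strip) achieves O(n log n).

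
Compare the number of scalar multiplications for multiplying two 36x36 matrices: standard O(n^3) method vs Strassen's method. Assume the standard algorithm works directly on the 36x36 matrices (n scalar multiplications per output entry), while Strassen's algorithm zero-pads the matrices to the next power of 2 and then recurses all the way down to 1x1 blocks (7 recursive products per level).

Matrix multiplication for 36x36 matrices:

Strassen's algorithm requires power-of-2 dimensions. Pad 36x36 to 64x64 (next power of 2).

Standard algorithm: 36^3 = 46656 multiplications
Strassen's algorithm: 7^(log2(64)) = 7^6 = 117649 multiplications
Difference: 46656 - 117649 = -70993 (Strassen uses MORE here due to padding overhead — for small or just-over-power-of-2 n, padding can outweigh the per-level savings)

Standard: 46656 multiplications (36^3). Strassen: 117649 multiplications (7^6, after padding to 64x64). Strassen reduces 8 recursive multiplications to 7 at each level.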